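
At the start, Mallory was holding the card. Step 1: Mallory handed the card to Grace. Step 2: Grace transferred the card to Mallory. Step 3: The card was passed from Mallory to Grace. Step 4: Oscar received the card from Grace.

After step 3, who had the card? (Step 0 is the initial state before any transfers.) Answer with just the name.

Answer: Grace

Derivation:
Tracking the card holder through step 3:
After step 0 (start): Mallory
After step 1: Grace
After step 2: Mallory
After step 3: Grace

At step 3, the holder is Grace.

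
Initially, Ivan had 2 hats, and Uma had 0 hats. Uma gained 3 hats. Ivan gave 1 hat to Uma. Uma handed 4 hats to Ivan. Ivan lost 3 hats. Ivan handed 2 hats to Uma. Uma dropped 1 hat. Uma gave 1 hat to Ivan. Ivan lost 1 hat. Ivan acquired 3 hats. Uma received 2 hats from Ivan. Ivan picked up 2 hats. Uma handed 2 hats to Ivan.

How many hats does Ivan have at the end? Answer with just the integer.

Tracking counts step by step:
Start: Ivan=2, Uma=0
Event 1 (Uma +3): Uma: 0 -> 3. State: Ivan=2, Uma=3
Event 2 (Ivan -> Uma, 1): Ivan: 2 -> 1, Uma: 3 -> 4. State: Ivan=1, Uma=4
Event 3 (Uma -> Ivan, 4): Uma: 4 -> 0, Ivan: 1 -> 5. State: Ivan=5, Uma=0
Event 4 (Ivan -3): Ivan: 5 -> 2. State: Ivan=2, Uma=0
Event 5 (Ivan -> Uma, 2): Ivan: 2 -> 0, Uma: 0 -> 2. State: Ivan=0, Uma=2
Event 6 (Uma -1): Uma: 2 -> 1. State: Ivan=0, Uma=1
Event 7 (Uma -> Ivan, 1): Uma: 1 -> 0, Ivan: 0 -> 1. State: Ivan=1, Uma=0
Event 8 (Ivan -1): Ivan: 1 -> 0. State: Ivan=0, Uma=0
Event 9 (Ivan +3): Ivan: 0 -> 3. State: Ivan=3, Uma=0
Event 10 (Ivan -> Uma, 2): Ivan: 3 -> 1, Uma: 0 -> 2. State: Ivan=1, Uma=2
Event 11 (Ivan +2): Ivan: 1 -> 3. State: Ivan=3, Uma=2
Event 12 (Uma -> Ivan, 2): Uma: 2 -> 0, Ivan: 3 -> 5. State: Ivan=5, Uma=0

Ivan's final count: 5

Answer: 5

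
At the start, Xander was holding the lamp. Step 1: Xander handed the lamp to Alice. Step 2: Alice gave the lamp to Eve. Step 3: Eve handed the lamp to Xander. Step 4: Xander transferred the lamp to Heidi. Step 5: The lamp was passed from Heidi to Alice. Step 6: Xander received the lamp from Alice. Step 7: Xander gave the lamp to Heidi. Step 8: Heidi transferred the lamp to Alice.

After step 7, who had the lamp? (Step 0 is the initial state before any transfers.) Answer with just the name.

Answer: Heidi

Derivation:
Tracking the lamp holder through step 7:
After step 0 (start): Xander
After step 1: Alice
After step 2: Eve
After step 3: Xander
After step 4: Heidi
After step 5: Alice
After step 6: Xander
After step 7: Heidi

At step 7, the holder is Heidi.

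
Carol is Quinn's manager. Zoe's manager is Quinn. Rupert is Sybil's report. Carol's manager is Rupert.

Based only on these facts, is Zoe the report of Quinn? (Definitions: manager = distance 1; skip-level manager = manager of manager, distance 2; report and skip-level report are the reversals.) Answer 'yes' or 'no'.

Answer: yes

Derivation:
Reconstructing the manager chain from the given facts:
  Sybil -> Rupert -> Carol -> Quinn -> Zoe
(each arrow means 'manager of the next')
Positions in the chain (0 = top):
  position of Sybil: 0
  position of Rupert: 1
  position of Carol: 2
  position of Quinn: 3
  position of Zoe: 4

Zoe is at position 4, Quinn is at position 3; signed distance (j - i) = -1.
'report' requires j - i = -1. Actual distance is -1, so the relation HOLDS.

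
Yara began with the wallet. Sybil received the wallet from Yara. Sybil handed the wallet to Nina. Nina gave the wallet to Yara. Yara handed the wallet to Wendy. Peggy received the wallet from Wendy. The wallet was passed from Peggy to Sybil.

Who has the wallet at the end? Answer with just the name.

Answer: Sybil

Derivation:
Tracking the wallet through each event:
Start: Yara has the wallet.
After event 1: Sybil has the wallet.
After event 2: Nina has the wallet.
After event 3: Yara has the wallet.
After event 4: Wendy has the wallet.
After event 5: Peggy has the wallet.
After event 6: Sybil has the wallet.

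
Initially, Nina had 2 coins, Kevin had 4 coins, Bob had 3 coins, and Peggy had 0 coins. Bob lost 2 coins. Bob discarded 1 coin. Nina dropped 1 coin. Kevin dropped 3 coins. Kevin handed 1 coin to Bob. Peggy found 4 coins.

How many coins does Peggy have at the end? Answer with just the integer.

Tracking counts step by step:
Start: Nina=2, Kevin=4, Bob=3, Peggy=0
Event 1 (Bob -2): Bob: 3 -> 1. State: Nina=2, Kevin=4, Bob=1, Peggy=0
Event 2 (Bob -1): Bob: 1 -> 0. State: Nina=2, Kevin=4, Bob=0, Peggy=0
Event 3 (Nina -1): Nina: 2 -> 1. State: Nina=1, Kevin=4, Bob=0, Peggy=0
Event 4 (Kevin -3): Kevin: 4 -> 1. State: Nina=1, Kevin=1, Bob=0, Peggy=0
Event 5 (Kevin -> Bob, 1): Kevin: 1 -> 0, Bob: 0 -> 1. State: Nina=1, Kevin=0, Bob=1, Peggy=0
Event 6 (Peggy +4): Peggy: 0 -> 4. State: Nina=1, Kevin=0, Bob=1, Peggy=4

Peggy's final count: 4

Answer: 4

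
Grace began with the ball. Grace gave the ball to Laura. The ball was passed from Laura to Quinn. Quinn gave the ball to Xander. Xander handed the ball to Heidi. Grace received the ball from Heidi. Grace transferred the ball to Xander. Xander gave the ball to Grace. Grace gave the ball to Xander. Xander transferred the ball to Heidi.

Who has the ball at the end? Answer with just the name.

Answer: Heidi

Derivation:
Tracking the ball through each event:
Start: Grace has the ball.
After event 1: Laura has the ball.
After event 2: Quinn has the ball.
After event 3: Xander has the ball.
After event 4: Heidi has the ball.
After event 5: Grace has the ball.
After event 6: Xander has the ball.
After event 7: Grace has the ball.
After event 8: Xander has the ball.
After event 9: Heidi has the ball.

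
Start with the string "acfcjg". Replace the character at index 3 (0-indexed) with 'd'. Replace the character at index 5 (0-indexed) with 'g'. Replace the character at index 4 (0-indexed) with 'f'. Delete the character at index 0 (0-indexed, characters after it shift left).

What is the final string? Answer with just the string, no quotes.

Answer: cfdfg

Derivation:
Applying each edit step by step:
Start: "acfcjg"
Op 1 (replace idx 3: 'c' -> 'd'): "acfcjg" -> "acfdjg"
Op 2 (replace idx 5: 'g' -> 'g'): "acfdjg" -> "acfdjg"
Op 3 (replace idx 4: 'j' -> 'f'): "acfdjg" -> "acfdfg"
Op 4 (delete idx 0 = 'a'): "acfdfg" -> "cfdfg"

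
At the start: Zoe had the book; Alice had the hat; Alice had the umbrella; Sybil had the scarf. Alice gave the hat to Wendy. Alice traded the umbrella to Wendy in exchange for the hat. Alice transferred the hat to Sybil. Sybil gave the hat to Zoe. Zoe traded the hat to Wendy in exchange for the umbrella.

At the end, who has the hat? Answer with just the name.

Answer: Wendy

Derivation:
Tracking all object holders:
Start: book:Zoe, hat:Alice, umbrella:Alice, scarf:Sybil
Event 1 (give hat: Alice -> Wendy). State: book:Zoe, hat:Wendy, umbrella:Alice, scarf:Sybil
Event 2 (swap umbrella<->hat: now umbrella:Wendy, hat:Alice). State: book:Zoe, hat:Alice, umbrella:Wendy, scarf:Sybil
Event 3 (give hat: Alice -> Sybil). State: book:Zoe, hat:Sybil, umbrella:Wendy, scarf:Sybil
Event 4 (give hat: Sybil -> Zoe). State: book:Zoe, hat:Zoe, umbrella:Wendy, scarf:Sybil
Event 5 (swap hat<->umbrella: now hat:Wendy, umbrella:Zoe). State: book:Zoe, hat:Wendy, umbrella:Zoe, scarf:Sybil

Final state: book:Zoe, hat:Wendy, umbrella:Zoe, scarf:Sybil
The hat is held by Wendy.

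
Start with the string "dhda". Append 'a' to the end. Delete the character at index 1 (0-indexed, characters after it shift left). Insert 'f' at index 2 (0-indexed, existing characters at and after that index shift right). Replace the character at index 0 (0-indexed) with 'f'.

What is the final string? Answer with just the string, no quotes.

Answer: fdfaa

Derivation:
Applying each edit step by step:
Start: "dhda"
Op 1 (append 'a'): "dhda" -> "dhdaa"
Op 2 (delete idx 1 = 'h'): "dhdaa" -> "ddaa"
Op 3 (insert 'f' at idx 2): "ddaa" -> "ddfaa"
Op 4 (replace idx 0: 'd' -> 'f'): "ddfaa" -> "fdfaa"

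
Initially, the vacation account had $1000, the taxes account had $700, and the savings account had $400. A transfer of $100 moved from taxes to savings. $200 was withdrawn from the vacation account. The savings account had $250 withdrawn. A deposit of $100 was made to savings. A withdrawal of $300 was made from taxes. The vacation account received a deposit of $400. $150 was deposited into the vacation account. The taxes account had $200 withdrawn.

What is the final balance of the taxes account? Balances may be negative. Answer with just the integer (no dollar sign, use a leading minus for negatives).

Tracking account balances step by step:
Start: vacation=1000, taxes=700, savings=400
Event 1 (transfer 100 taxes -> savings): taxes: 700 - 100 = 600, savings: 400 + 100 = 500. Balances: vacation=1000, taxes=600, savings=500
Event 2 (withdraw 200 from vacation): vacation: 1000 - 200 = 800. Balances: vacation=800, taxes=600, savings=500
Event 3 (withdraw 250 from savings): savings: 500 - 250 = 250. Balances: vacation=800, taxes=600, savings=250
Event 4 (deposit 100 to savings): savings: 250 + 100 = 350. Balances: vacation=800, taxes=600, savings=350
Event 5 (withdraw 300 from taxes): taxes: 600 - 300 = 300. Balances: vacation=800, taxes=300, savings=350
Event 6 (deposit 400 to vacation): vacation: 800 + 400 = 1200. Balances: vacation=1200, taxes=300, savings=350
Event 7 (deposit 150 to vacation): vacation: 1200 + 150 = 1350. Balances: vacation=1350, taxes=300, savings=350
Event 8 (withdraw 200 from taxes): taxes: 300 - 200 = 100. Balances: vacation=1350, taxes=100, savings=350

Final balance of taxes: 100

Answer: 100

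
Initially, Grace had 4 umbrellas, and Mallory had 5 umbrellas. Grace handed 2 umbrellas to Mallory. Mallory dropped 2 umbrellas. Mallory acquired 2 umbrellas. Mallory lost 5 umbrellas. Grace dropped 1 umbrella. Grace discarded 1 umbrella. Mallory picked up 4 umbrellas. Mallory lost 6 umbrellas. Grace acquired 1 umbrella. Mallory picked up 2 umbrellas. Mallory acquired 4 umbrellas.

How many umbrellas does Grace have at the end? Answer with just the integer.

Tracking counts step by step:
Start: Grace=4, Mallory=5
Event 1 (Grace -> Mallory, 2): Grace: 4 -> 2, Mallory: 5 -> 7. State: Grace=2, Mallory=7
Event 2 (Mallory -2): Mallory: 7 -> 5. State: Grace=2, Mallory=5
Event 3 (Mallory +2): Mallory: 5 -> 7. State: Grace=2, Mallory=7
Event 4 (Mallory -5): Mallory: 7 -> 2. State: Grace=2, Mallory=2
Event 5 (Grace -1): Grace: 2 -> 1. State: Grace=1, Mallory=2
Event 6 (Grace -1): Grace: 1 -> 0. State: Grace=0, Mallory=2
Event 7 (Mallory +4): Mallory: 2 -> 6. State: Grace=0, Mallory=6
Event 8 (Mallory -6): Mallory: 6 -> 0. State: Grace=0, Mallory=0
Event 9 (Grace +1): Grace: 0 -> 1. State: Grace=1, Mallory=0
Event 10 (Mallory +2): Mallory: 0 -> 2. State: Grace=1, Mallory=2
Event 11 (Mallory +4): Mallory: 2 -> 6. State: Grace=1, Mallory=6

Grace's final count: 1

Answer: 1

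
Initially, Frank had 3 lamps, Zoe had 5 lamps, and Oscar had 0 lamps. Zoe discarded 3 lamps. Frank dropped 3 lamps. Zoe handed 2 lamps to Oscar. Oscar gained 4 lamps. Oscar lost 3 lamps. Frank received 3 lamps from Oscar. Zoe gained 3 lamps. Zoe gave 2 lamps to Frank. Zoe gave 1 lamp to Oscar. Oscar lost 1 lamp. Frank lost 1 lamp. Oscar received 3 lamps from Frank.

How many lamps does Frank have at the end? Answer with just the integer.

Answer: 1

Derivation:
Tracking counts step by step:
Start: Frank=3, Zoe=5, Oscar=0
Event 1 (Zoe -3): Zoe: 5 -> 2. State: Frank=3, Zoe=2, Oscar=0
Event 2 (Frank -3): Frank: 3 -> 0. State: Frank=0, Zoe=2, Oscar=0
Event 3 (Zoe -> Oscar, 2): Zoe: 2 -> 0, Oscar: 0 -> 2. State: Frank=0, Zoe=0, Oscar=2
Event 4 (Oscar +4): Oscar: 2 -> 6. State: Frank=0, Zoe=0, Oscar=6
Event 5 (Oscar -3): Oscar: 6 -> 3. State: Frank=0, Zoe=0, Oscar=3
Event 6 (Oscar -> Frank, 3): Oscar: 3 -> 0, Frank: 0 -> 3. State: Frank=3, Zoe=0, Oscar=0
Event 7 (Zoe +3): Zoe: 0 -> 3. State: Frank=3, Zoe=3, Oscar=0
Event 8 (Zoe -> Frank, 2): Zoe: 3 -> 1, Frank: 3 -> 5. State: Frank=5, Zoe=1, Oscar=0
Event 9 (Zoe -> Oscar, 1): Zoe: 1 -> 0, Oscar: 0 -> 1. State: Frank=5, Zoe=0, Oscar=1
Event 10 (Oscar -1): Oscar: 1 -> 0. State: Frank=5, Zoe=0, Oscar=0
Event 11 (Frank -1): Frank: 5 -> 4. State: Frank=4, Zoe=0, Oscar=0
Event 12 (Frank -> Oscar, 3): Frank: 4 -> 1, Oscar: 0 -> 3. State: Frank=1, Zoe=0, Oscar=3

Frank's final count: 1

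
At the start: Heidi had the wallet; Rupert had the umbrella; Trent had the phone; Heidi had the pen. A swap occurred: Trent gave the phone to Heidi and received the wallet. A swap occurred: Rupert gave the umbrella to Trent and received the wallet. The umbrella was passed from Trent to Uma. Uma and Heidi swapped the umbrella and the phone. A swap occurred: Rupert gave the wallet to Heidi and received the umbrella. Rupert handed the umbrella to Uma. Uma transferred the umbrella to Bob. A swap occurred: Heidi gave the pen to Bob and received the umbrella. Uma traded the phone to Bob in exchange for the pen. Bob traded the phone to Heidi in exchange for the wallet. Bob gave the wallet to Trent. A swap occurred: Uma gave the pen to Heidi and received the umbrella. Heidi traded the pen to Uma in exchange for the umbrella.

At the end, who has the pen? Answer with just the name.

Answer: Uma

Derivation:
Tracking all object holders:
Start: wallet:Heidi, umbrella:Rupert, phone:Trent, pen:Heidi
Event 1 (swap phone<->wallet: now phone:Heidi, wallet:Trent). State: wallet:Trent, umbrella:Rupert, phone:Heidi, pen:Heidi
Event 2 (swap umbrella<->wallet: now umbrella:Trent, wallet:Rupert). State: wallet:Rupert, umbrella:Trent, phone:Heidi, pen:Heidi
Event 3 (give umbrella: Trent -> Uma). State: wallet:Rupert, umbrella:Uma, phone:Heidi, pen:Heidi
Event 4 (swap umbrella<->phone: now umbrella:Heidi, phone:Uma). State: wallet:Rupert, umbrella:Heidi, phone:Uma, pen:Heidi
Event 5 (swap wallet<->umbrella: now wallet:Heidi, umbrella:Rupert). State: wallet:Heidi, umbrella:Rupert, phone:Uma, pen:Heidi
Event 6 (give umbrella: Rupert -> Uma). State: wallet:Heidi, umbrella:Uma, phone:Uma, pen:Heidi
Event 7 (give umbrella: Uma -> Bob). State: wallet:Heidi, umbrella:Bob, phone:Uma, pen:Heidi
Event 8 (swap pen<->umbrella: now pen:Bob, umbrella:Heidi). State: wallet:Heidi, umbrella:Heidi, phone:Uma, pen:Bob
Event 9 (swap phone<->pen: now phone:Bob, pen:Uma). State: wallet:Heidi, umbrella:Heidi, phone:Bob, pen:Uma
Event 10 (swap phone<->wallet: now phone:Heidi, wallet:Bob). State: wallet:Bob, umbrella:Heidi, phone:Heidi, pen:Uma
Event 11 (give wallet: Bob -> Trent). State: wallet:Trent, umbrella:Heidi, phone:Heidi, pen:Uma
Event 12 (swap pen<->umbrella: now pen:Heidi, umbrella:Uma). State: wallet:Trent, umbrella:Uma, phone:Heidi, pen:Heidi
Event 13 (swap pen<->umbrella: now pen:Uma, umbrella:Heidi). State: wallet:Trent, umbrella:Heidi, phone:Heidi, pen:Uma

Final state: wallet:Trent, umbrella:Heidi, phone:Heidi, pen:Uma
The pen is held by Uma.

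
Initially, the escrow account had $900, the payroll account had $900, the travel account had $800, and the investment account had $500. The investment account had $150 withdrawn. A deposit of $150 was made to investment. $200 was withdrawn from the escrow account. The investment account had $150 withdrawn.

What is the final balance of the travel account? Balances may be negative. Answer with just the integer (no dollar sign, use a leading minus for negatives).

Answer: 800

Derivation:
Tracking account balances step by step:
Start: escrow=900, payroll=900, travel=800, investment=500
Event 1 (withdraw 150 from investment): investment: 500 - 150 = 350. Balances: escrow=900, payroll=900, travel=800, investment=350
Event 2 (deposit 150 to investment): investment: 350 + 150 = 500. Balances: escrow=900, payroll=900, travel=800, investment=500
Event 3 (withdraw 200 from escrow): escrow: 900 - 200 = 700. Balances: escrow=700, payroll=900, travel=800, investment=500
Event 4 (withdraw 150 from investment): investment: 500 - 150 = 350. Balances: escrow=700, payroll=900, travel=800, investment=350

Final balance of travel: 800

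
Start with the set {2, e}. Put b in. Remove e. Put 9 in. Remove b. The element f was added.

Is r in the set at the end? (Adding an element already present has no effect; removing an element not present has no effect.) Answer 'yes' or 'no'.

Tracking the set through each operation:
Start: {2, e}
Event 1 (add b): added. Set: {2, b, e}
Event 2 (remove e): removed. Set: {2, b}
Event 3 (add 9): added. Set: {2, 9, b}
Event 4 (remove b): removed. Set: {2, 9}
Event 5 (add f): added. Set: {2, 9, f}

Final set: {2, 9, f} (size 3)
r is NOT in the final set.

Answer: no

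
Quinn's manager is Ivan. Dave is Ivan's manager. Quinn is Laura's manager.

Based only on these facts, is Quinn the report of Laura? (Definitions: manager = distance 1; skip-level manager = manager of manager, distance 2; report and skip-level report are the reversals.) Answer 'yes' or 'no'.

Reconstructing the manager chain from the given facts:
  Dave -> Ivan -> Quinn -> Laura
(each arrow means 'manager of the next')
Positions in the chain (0 = top):
  position of Dave: 0
  position of Ivan: 1
  position of Quinn: 2
  position of Laura: 3

Quinn is at position 2, Laura is at position 3; signed distance (j - i) = 1.
'report' requires j - i = -1. Actual distance is 1, so the relation does NOT hold.

Answer: no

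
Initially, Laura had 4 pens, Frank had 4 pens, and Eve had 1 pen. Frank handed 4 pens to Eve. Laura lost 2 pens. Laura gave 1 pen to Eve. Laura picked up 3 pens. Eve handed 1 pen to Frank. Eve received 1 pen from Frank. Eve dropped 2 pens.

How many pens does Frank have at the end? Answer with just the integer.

Tracking counts step by step:
Start: Laura=4, Frank=4, Eve=1
Event 1 (Frank -> Eve, 4): Frank: 4 -> 0, Eve: 1 -> 5. State: Laura=4, Frank=0, Eve=5
Event 2 (Laura -2): Laura: 4 -> 2. State: Laura=2, Frank=0, Eve=5
Event 3 (Laura -> Eve, 1): Laura: 2 -> 1, Eve: 5 -> 6. State: Laura=1, Frank=0, Eve=6
Event 4 (Laura +3): Laura: 1 -> 4. State: Laura=4, Frank=0, Eve=6
Event 5 (Eve -> Frank, 1): Eve: 6 -> 5, Frank: 0 -> 1. State: Laura=4, Frank=1, Eve=5
Event 6 (Frank -> Eve, 1): Frank: 1 -> 0, Eve: 5 -> 6. State: Laura=4, Frank=0, Eve=6
Event 7 (Eve -2): Eve: 6 -> 4. State: Laura=4, Frank=0, Eve=4

Frank's final count: 0

Answer: 0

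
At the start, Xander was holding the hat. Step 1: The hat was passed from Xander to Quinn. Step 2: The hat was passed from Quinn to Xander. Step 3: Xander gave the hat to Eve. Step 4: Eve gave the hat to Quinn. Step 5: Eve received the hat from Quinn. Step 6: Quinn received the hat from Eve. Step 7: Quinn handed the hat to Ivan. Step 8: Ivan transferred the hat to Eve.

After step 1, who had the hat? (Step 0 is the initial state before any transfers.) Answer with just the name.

Tracking the hat holder through step 1:
After step 0 (start): Xander
After step 1: Quinn

At step 1, the holder is Quinn.

Answer: Quinn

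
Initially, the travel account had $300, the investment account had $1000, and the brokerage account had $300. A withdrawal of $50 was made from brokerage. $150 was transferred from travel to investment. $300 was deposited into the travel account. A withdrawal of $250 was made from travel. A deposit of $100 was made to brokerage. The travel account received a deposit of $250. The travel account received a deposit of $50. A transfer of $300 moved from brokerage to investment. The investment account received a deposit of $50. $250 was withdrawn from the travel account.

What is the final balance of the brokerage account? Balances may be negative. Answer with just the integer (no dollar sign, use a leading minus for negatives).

Answer: 50

Derivation:
Tracking account balances step by step:
Start: travel=300, investment=1000, brokerage=300
Event 1 (withdraw 50 from brokerage): brokerage: 300 - 50 = 250. Balances: travel=300, investment=1000, brokerage=250
Event 2 (transfer 150 travel -> investment): travel: 300 - 150 = 150, investment: 1000 + 150 = 1150. Balances: travel=150, investment=1150, brokerage=250
Event 3 (deposit 300 to travel): travel: 150 + 300 = 450. Balances: travel=450, investment=1150, brokerage=250
Event 4 (withdraw 250 from travel): travel: 450 - 250 = 200. Balances: travel=200, investment=1150, brokerage=250
Event 5 (deposit 100 to brokerage): brokerage: 250 + 100 = 350. Balances: travel=200, investment=1150, brokerage=350
Event 6 (deposit 250 to travel): travel: 200 + 250 = 450. Balances: travel=450, investment=1150, brokerage=350
Event 7 (deposit 50 to travel): travel: 450 + 50 = 500. Balances: travel=500, investment=1150, brokerage=350
Event 8 (transfer 300 brokerage -> investment): brokerage: 350 - 300 = 50, investment: 1150 + 300 = 1450. Balances: travel=500, investment=1450, brokerage=50
Event 9 (deposit 50 to investment): investment: 1450 + 50 = 1500. Balances: travel=500, investment=1500, brokerage=50
Event 10 (withdraw 250 from travel): travel: 500 - 250 = 250. Balances: travel=250, investment=1500, brokerage=50

Final balance of brokerage: 50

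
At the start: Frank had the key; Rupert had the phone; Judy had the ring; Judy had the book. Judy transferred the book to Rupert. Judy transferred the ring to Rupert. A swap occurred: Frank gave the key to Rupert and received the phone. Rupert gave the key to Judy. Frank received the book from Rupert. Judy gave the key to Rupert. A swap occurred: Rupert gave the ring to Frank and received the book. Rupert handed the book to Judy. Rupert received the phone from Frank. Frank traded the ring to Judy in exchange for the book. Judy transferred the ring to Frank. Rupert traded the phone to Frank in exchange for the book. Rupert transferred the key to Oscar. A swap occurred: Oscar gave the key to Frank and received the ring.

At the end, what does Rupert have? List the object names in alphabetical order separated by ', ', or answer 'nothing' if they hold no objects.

Answer: book

Derivation:
Tracking all object holders:
Start: key:Frank, phone:Rupert, ring:Judy, book:Judy
Event 1 (give book: Judy -> Rupert). State: key:Frank, phone:Rupert, ring:Judy, book:Rupert
Event 2 (give ring: Judy -> Rupert). State: key:Frank, phone:Rupert, ring:Rupert, book:Rupert
Event 3 (swap key<->phone: now key:Rupert, phone:Frank). State: key:Rupert, phone:Frank, ring:Rupert, book:Rupert
Event 4 (give key: Rupert -> Judy). State: key:Judy, phone:Frank, ring:Rupert, book:Rupert
Event 5 (give book: Rupert -> Frank). State: key:Judy, phone:Frank, ring:Rupert, book:Frank
Event 6 (give key: Judy -> Rupert). State: key:Rupert, phone:Frank, ring:Rupert, book:Frank
Event 7 (swap ring<->book: now ring:Frank, book:Rupert). State: key:Rupert, phone:Frank, ring:Frank, book:Rupert
Event 8 (give book: Rupert -> Judy). State: key:Rupert, phone:Frank, ring:Frank, book:Judy
Event 9 (give phone: Frank -> Rupert). State: key:Rupert, phone:Rupert, ring:Frank, book:Judy
Event 10 (swap ring<->book: now ring:Judy, book:Frank). State: key:Rupert, phone:Rupert, ring:Judy, book:Frank
Event 11 (give ring: Judy -> Frank). State: key:Rupert, phone:Rupert, ring:Frank, book:Frank
Event 12 (swap phone<->book: now phone:Frank, book:Rupert). State: key:Rupert, phone:Frank, ring:Frank, book:Rupert
Event 13 (give key: Rupert -> Oscar). State: key:Oscar, phone:Frank, ring:Frank, book:Rupert
Event 14 (swap key<->ring: now key:Frank, ring:Oscar). State: key:Frank, phone:Frank, ring:Oscar, book:Rupert

Final state: key:Frank, phone:Frank, ring:Oscar, book:Rupert
Rupert holds: book.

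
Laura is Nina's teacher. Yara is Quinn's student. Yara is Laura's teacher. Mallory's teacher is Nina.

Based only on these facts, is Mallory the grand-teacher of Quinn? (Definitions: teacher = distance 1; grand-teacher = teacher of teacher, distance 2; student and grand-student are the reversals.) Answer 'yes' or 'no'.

Reconstructing the teacher chain from the given facts:
  Quinn -> Yara -> Laura -> Nina -> Mallory
(each arrow means 'teacher of the next')
Positions in the chain (0 = top):
  position of Quinn: 0
  position of Yara: 1
  position of Laura: 2
  position of Nina: 3
  position of Mallory: 4

Mallory is at position 4, Quinn is at position 0; signed distance (j - i) = -4.
'grand-teacher' requires j - i = 2. Actual distance is -4, so the relation does NOT hold.

Answer: no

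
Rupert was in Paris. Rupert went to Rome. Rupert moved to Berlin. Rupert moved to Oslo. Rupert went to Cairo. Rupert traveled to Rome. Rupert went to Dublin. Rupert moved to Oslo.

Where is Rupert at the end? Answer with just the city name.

Answer: Oslo

Derivation:
Tracking Rupert's location:
Start: Rupert is in Paris.
After move 1: Paris -> Rome. Rupert is in Rome.
After move 2: Rome -> Berlin. Rupert is in Berlin.
After move 3: Berlin -> Oslo. Rupert is in Oslo.
After move 4: Oslo -> Cairo. Rupert is in Cairo.
After move 5: Cairo -> Rome. Rupert is in Rome.
After move 6: Rome -> Dublin. Rupert is in Dublin.
After move 7: Dublin -> Oslo. Rupert is in Oslo.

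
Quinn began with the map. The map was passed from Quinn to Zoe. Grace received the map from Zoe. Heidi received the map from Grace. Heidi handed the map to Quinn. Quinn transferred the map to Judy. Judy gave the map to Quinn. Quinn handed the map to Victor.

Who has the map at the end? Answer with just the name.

Tracking the map through each event:
Start: Quinn has the map.
After event 1: Zoe has the map.
After event 2: Grace has the map.
After event 3: Heidi has the map.
After event 4: Quinn has the map.
After event 5: Judy has the map.
After event 6: Quinn has the map.
After event 7: Victor has the map.

Answer: Victor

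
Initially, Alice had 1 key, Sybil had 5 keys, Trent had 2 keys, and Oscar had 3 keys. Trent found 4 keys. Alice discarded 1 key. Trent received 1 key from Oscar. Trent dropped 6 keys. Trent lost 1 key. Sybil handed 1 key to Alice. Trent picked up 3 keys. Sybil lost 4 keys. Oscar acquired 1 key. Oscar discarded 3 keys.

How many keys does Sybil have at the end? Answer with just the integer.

Tracking counts step by step:
Start: Alice=1, Sybil=5, Trent=2, Oscar=3
Event 1 (Trent +4): Trent: 2 -> 6. State: Alice=1, Sybil=5, Trent=6, Oscar=3
Event 2 (Alice -1): Alice: 1 -> 0. State: Alice=0, Sybil=5, Trent=6, Oscar=3
Event 3 (Oscar -> Trent, 1): Oscar: 3 -> 2, Trent: 6 -> 7. State: Alice=0, Sybil=5, Trent=7, Oscar=2
Event 4 (Trent -6): Trent: 7 -> 1. State: Alice=0, Sybil=5, Trent=1, Oscar=2
Event 5 (Trent -1): Trent: 1 -> 0. State: Alice=0, Sybil=5, Trent=0, Oscar=2
Event 6 (Sybil -> Alice, 1): Sybil: 5 -> 4, Alice: 0 -> 1. State: Alice=1, Sybil=4, Trent=0, Oscar=2
Event 7 (Trent +3): Trent: 0 -> 3. State: Alice=1, Sybil=4, Trent=3, Oscar=2
Event 8 (Sybil -4): Sybil: 4 -> 0. State: Alice=1, Sybil=0, Trent=3, Oscar=2
Event 9 (Oscar +1): Oscar: 2 -> 3. State: Alice=1, Sybil=0, Trent=3, Oscar=3
Event 10 (Oscar -3): Oscar: 3 -> 0. State: Alice=1, Sybil=0, Trent=3, Oscar=0

Sybil's final count: 0

Answer: 0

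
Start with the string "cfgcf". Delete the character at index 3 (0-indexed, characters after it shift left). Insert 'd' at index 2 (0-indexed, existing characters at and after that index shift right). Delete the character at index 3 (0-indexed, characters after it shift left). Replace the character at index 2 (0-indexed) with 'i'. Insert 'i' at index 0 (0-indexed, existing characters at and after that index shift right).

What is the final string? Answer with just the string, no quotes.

Answer: icfif

Derivation:
Applying each edit step by step:
Start: "cfgcf"
Op 1 (delete idx 3 = 'c'): "cfgcf" -> "cfgf"
Op 2 (insert 'd' at idx 2): "cfgf" -> "cfdgf"
Op 3 (delete idx 3 = 'g'): "cfdgf" -> "cfdf"
Op 4 (replace idx 2: 'd' -> 'i'): "cfdf" -> "cfif"
Op 5 (insert 'i' at idx 0): "cfif" -> "icfif"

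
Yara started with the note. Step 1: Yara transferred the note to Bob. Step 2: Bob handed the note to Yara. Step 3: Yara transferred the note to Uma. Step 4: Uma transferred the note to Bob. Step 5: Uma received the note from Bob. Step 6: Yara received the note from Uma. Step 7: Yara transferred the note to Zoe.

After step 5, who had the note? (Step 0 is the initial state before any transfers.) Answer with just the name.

Tracking the note holder through step 5:
After step 0 (start): Yara
After step 1: Bob
After step 2: Yara
After step 3: Uma
After step 4: Bob
After step 5: Uma

At step 5, the holder is Uma.

Answer: Uma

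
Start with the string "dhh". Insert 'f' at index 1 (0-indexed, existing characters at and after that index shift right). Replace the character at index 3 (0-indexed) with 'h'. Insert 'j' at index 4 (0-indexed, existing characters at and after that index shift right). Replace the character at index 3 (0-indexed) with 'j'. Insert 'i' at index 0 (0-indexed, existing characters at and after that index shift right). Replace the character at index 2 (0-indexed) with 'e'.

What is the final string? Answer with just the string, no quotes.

Applying each edit step by step:
Start: "dhh"
Op 1 (insert 'f' at idx 1): "dhh" -> "dfhh"
Op 2 (replace idx 3: 'h' -> 'h'): "dfhh" -> "dfhh"
Op 3 (insert 'j' at idx 4): "dfhh" -> "dfhhj"
Op 4 (replace idx 3: 'h' -> 'j'): "dfhhj" -> "dfhjj"
Op 5 (insert 'i' at idx 0): "dfhjj" -> "idfhjj"
Op 6 (replace idx 2: 'f' -> 'e'): "idfhjj" -> "idehjj"

Answer: idehjj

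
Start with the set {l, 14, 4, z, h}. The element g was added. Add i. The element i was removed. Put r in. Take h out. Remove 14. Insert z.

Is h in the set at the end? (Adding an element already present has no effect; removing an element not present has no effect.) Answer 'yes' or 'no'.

Tracking the set through each operation:
Start: {14, 4, h, l, z}
Event 1 (add g): added. Set: {14, 4, g, h, l, z}
Event 2 (add i): added. Set: {14, 4, g, h, i, l, z}
Event 3 (remove i): removed. Set: {14, 4, g, h, l, z}
Event 4 (add r): added. Set: {14, 4, g, h, l, r, z}
Event 5 (remove h): removed. Set: {14, 4, g, l, r, z}
Event 6 (remove 14): removed. Set: {4, g, l, r, z}
Event 7 (add z): already present, no change. Set: {4, g, l, r, z}

Final set: {4, g, l, r, z} (size 5)
h is NOT in the final set.

Answer: no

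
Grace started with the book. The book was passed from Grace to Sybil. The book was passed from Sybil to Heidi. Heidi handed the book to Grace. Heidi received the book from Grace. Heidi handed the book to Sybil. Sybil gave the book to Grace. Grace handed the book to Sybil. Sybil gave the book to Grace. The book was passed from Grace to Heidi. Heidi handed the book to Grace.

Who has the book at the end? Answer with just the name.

Answer: Grace

Derivation:
Tracking the book through each event:
Start: Grace has the book.
After event 1: Sybil has the book.
After event 2: Heidi has the book.
After event 3: Grace has the book.
After event 4: Heidi has the book.
After event 5: Sybil has the book.
After event 6: Grace has the book.
After event 7: Sybil has the book.
After event 8: Grace has the book.
After event 9: Heidi has the book.
After event 10: Grace has the book.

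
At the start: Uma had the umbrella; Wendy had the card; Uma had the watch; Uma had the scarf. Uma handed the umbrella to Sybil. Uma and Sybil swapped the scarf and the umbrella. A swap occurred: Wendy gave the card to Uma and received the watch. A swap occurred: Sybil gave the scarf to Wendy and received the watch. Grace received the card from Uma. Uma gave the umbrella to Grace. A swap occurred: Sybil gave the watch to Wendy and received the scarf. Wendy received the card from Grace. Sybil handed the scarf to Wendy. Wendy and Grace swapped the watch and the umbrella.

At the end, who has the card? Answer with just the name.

Answer: Wendy

Derivation:
Tracking all object holders:
Start: umbrella:Uma, card:Wendy, watch:Uma, scarf:Uma
Event 1 (give umbrella: Uma -> Sybil). State: umbrella:Sybil, card:Wendy, watch:Uma, scarf:Uma
Event 2 (swap scarf<->umbrella: now scarf:Sybil, umbrella:Uma). State: umbrella:Uma, card:Wendy, watch:Uma, scarf:Sybil
Event 3 (swap card<->watch: now card:Uma, watch:Wendy). State: umbrella:Uma, card:Uma, watch:Wendy, scarf:Sybil
Event 4 (swap scarf<->watch: now scarf:Wendy, watch:Sybil). State: umbrella:Uma, card:Uma, watch:Sybil, scarf:Wendy
Event 5 (give card: Uma -> Grace). State: umbrella:Uma, card:Grace, watch:Sybil, scarf:Wendy
Event 6 (give umbrella: Uma -> Grace). State: umbrella:Grace, card:Grace, watch:Sybil, scarf:Wendy
Event 7 (swap watch<->scarf: now watch:Wendy, scarf:Sybil). State: umbrella:Grace, card:Grace, watch:Wendy, scarf:Sybil
Event 8 (give card: Grace -> Wendy). State: umbrella:Grace, card:Wendy, watch:Wendy, scarf:Sybil
Event 9 (give scarf: Sybil -> Wendy). State: umbrella:Grace, card:Wendy, watch:Wendy, scarf:Wendy
Event 10 (swap watch<->umbrella: now watch:Grace, umbrella:Wendy). State: umbrella:Wendy, card:Wendy, watch:Grace, scarf:Wendy

Final state: umbrella:Wendy, card:Wendy, watch:Grace, scarf:Wendy
The card is held by Wendy.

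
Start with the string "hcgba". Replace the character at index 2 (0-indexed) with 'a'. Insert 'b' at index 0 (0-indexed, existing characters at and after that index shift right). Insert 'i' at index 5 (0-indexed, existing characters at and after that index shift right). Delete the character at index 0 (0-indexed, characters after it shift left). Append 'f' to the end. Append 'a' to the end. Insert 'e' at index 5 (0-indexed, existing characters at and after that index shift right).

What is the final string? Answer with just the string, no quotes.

Applying each edit step by step:
Start: "hcgba"
Op 1 (replace idx 2: 'g' -> 'a'): "hcgba" -> "hcaba"
Op 2 (insert 'b' at idx 0): "hcaba" -> "bhcaba"
Op 3 (insert 'i' at idx 5): "bhcaba" -> "bhcabia"
Op 4 (delete idx 0 = 'b'): "bhcabia" -> "hcabia"
Op 5 (append 'f'): "hcabia" -> "hcabiaf"
Op 6 (append 'a'): "hcabiaf" -> "hcabiafa"
Op 7 (insert 'e' at idx 5): "hcabiafa" -> "hcabieafa"

Answer: hcabieafa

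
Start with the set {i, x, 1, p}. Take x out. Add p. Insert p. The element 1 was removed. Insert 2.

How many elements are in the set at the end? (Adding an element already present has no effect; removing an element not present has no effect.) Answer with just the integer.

Answer: 3

Derivation:
Tracking the set through each operation:
Start: {1, i, p, x}
Event 1 (remove x): removed. Set: {1, i, p}
Event 2 (add p): already present, no change. Set: {1, i, p}
Event 3 (add p): already present, no change. Set: {1, i, p}
Event 4 (remove 1): removed. Set: {i, p}
Event 5 (add 2): added. Set: {2, i, p}

Final set: {2, i, p} (size 3)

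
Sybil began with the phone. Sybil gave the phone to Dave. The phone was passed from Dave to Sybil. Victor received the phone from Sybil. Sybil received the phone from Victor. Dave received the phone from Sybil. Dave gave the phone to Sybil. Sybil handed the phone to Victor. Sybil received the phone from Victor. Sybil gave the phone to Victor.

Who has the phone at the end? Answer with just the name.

Answer: Victor

Derivation:
Tracking the phone through each event:
Start: Sybil has the phone.
After event 1: Dave has the phone.
After event 2: Sybil has the phone.
After event 3: Victor has the phone.
After event 4: Sybil has the phone.
After event 5: Dave has the phone.
After event 6: Sybil has the phone.
After event 7: Victor has the phone.
After event 8: Sybil has the phone.
After event 9: Victor has the phone.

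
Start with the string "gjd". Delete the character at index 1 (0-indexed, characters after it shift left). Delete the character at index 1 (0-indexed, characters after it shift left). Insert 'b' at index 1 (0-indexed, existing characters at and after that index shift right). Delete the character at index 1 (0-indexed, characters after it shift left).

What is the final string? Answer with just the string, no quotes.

Applying each edit step by step:
Start: "gjd"
Op 1 (delete idx 1 = 'j'): "gjd" -> "gd"
Op 2 (delete idx 1 = 'd'): "gd" -> "g"
Op 3 (insert 'b' at idx 1): "g" -> "gb"
Op 4 (delete idx 1 = 'b'): "gb" -> "g"

Answer: g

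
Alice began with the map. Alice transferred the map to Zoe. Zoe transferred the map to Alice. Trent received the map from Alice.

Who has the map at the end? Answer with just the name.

Tracking the map through each event:
Start: Alice has the map.
After event 1: Zoe has the map.
After event 2: Alice has the map.
After event 3: Trent has the map.

Answer: Trent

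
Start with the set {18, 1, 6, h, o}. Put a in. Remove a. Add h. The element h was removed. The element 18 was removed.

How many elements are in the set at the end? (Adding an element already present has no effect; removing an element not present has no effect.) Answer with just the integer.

Tracking the set through each operation:
Start: {1, 18, 6, h, o}
Event 1 (add a): added. Set: {1, 18, 6, a, h, o}
Event 2 (remove a): removed. Set: {1, 18, 6, h, o}
Event 3 (add h): already present, no change. Set: {1, 18, 6, h, o}
Event 4 (remove h): removed. Set: {1, 18, 6, o}
Event 5 (remove 18): removed. Set: {1, 6, o}

Final set: {1, 6, o} (size 3)

Answer: 3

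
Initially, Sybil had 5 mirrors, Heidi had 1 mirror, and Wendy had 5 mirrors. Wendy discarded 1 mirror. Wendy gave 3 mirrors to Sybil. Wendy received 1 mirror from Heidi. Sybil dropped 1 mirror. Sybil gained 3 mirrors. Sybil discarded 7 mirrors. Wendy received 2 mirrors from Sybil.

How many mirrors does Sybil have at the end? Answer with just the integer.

Answer: 1

Derivation:
Tracking counts step by step:
Start: Sybil=5, Heidi=1, Wendy=5
Event 1 (Wendy -1): Wendy: 5 -> 4. State: Sybil=5, Heidi=1, Wendy=4
Event 2 (Wendy -> Sybil, 3): Wendy: 4 -> 1, Sybil: 5 -> 8. State: Sybil=8, Heidi=1, Wendy=1
Event 3 (Heidi -> Wendy, 1): Heidi: 1 -> 0, Wendy: 1 -> 2. State: Sybil=8, Heidi=0, Wendy=2
Event 4 (Sybil -1): Sybil: 8 -> 7. State: Sybil=7, Heidi=0, Wendy=2
Event 5 (Sybil +3): Sybil: 7 -> 10. State: Sybil=10, Heidi=0, Wendy=2
Event 6 (Sybil -7): Sybil: 10 -> 3. State: Sybil=3, Heidi=0, Wendy=2
Event 7 (Sybil -> Wendy, 2): Sybil: 3 -> 1, Wendy: 2 -> 4. State: Sybil=1, Heidi=0, Wendy=4

Sybil's final count: 1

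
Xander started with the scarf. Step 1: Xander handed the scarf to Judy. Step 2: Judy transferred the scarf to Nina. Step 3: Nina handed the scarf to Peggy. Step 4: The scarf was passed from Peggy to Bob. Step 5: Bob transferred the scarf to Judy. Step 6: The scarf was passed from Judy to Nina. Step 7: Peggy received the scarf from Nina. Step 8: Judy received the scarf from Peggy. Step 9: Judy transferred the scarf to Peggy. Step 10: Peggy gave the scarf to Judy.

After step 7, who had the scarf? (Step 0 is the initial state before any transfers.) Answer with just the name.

Answer: Peggy

Derivation:
Tracking the scarf holder through step 7:
After step 0 (start): Xander
After step 1: Judy
After step 2: Nina
After step 3: Peggy
After step 4: Bob
After step 5: Judy
After step 6: Nina
After step 7: Peggy

At step 7, the holder is Peggy.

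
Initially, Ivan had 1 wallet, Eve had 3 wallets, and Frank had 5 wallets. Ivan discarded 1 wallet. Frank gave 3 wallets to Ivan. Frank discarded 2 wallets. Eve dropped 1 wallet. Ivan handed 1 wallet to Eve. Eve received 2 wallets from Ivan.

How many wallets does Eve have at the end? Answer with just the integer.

Answer: 5

Derivation:
Tracking counts step by step:
Start: Ivan=1, Eve=3, Frank=5
Event 1 (Ivan -1): Ivan: 1 -> 0. State: Ivan=0, Eve=3, Frank=5
Event 2 (Frank -> Ivan, 3): Frank: 5 -> 2, Ivan: 0 -> 3. State: Ivan=3, Eve=3, Frank=2
Event 3 (Frank -2): Frank: 2 -> 0. State: Ivan=3, Eve=3, Frank=0
Event 4 (Eve -1): Eve: 3 -> 2. State: Ivan=3, Eve=2, Frank=0
Event 5 (Ivan -> Eve, 1): Ivan: 3 -> 2, Eve: 2 -> 3. State: Ivan=2, Eve=3, Frank=0
Event 6 (Ivan -> Eve, 2): Ivan: 2 -> 0, Eve: 3 -> 5. State: Ivan=0, Eve=5, Frank=0

Eve's final count: 5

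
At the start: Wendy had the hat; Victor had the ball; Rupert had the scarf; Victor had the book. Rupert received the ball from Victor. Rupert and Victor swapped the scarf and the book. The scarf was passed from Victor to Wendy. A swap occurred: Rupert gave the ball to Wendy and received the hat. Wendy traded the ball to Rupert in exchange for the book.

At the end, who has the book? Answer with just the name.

Tracking all object holders:
Start: hat:Wendy, ball:Victor, scarf:Rupert, book:Victor
Event 1 (give ball: Victor -> Rupert). State: hat:Wendy, ball:Rupert, scarf:Rupert, book:Victor
Event 2 (swap scarf<->book: now scarf:Victor, book:Rupert). State: hat:Wendy, ball:Rupert, scarf:Victor, book:Rupert
Event 3 (give scarf: Victor -> Wendy). State: hat:Wendy, ball:Rupert, scarf:Wendy, book:Rupert
Event 4 (swap ball<->hat: now ball:Wendy, hat:Rupert). State: hat:Rupert, ball:Wendy, scarf:Wendy, book:Rupert
Event 5 (swap ball<->book: now ball:Rupert, book:Wendy). State: hat:Rupert, ball:Rupert, scarf:Wendy, book:Wendy

Final state: hat:Rupert, ball:Rupert, scarf:Wendy, book:Wendy
The book is held by Wendy.

Answer: Wendy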